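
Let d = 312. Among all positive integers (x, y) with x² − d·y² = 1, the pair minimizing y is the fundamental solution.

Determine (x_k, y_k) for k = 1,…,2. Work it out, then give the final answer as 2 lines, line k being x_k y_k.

53 3
5617 318

[17; 1,1,1,34] for √312; ℓ=4 ⇒ convergent index 3
k=0  a_k=17  p_k/q_k = 17/1
…
k=2  a_k=1  p_k/q_k = 35/2
k=3  a_k=1  p_k/q_k = 53/3
(x₁, y₁) = (53, 3);  53² − 312·3² = 1 ✓
n=2: (53,3)∘(53,3) = (53·53+312·3·3, 53·3+3·53) = (5617,318)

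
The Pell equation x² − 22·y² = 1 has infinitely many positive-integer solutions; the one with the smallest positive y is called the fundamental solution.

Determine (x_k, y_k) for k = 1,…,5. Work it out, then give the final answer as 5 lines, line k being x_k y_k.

d=22: √d = [4; 1,2,4,2,1,8] (ℓ=6, even), read p_5/q_5
a_0=4:  p_0=4·1+0=4,  q_0=4·0+1=1
…
a_2=2:  p_2=2·5+4=14,  q_2=2·1+1=3
…
a_4=2:  p_4=2·61+14=136,  q_4=2·13+3=29
a_5=1:  p_5=1·136+61=197,  q_5=1·29+13=42
fundamental: x₁=197, y₁=42  (since 38809 − 22·1764 = 1)
(x_2, y_2) = (197·197 + 22·42·42, 197·42 + 42·197) = (77617, 16548)
(x_3, y_3) = (197·77617 + 22·42·16548, 197·16548 + 42·77617) = (30580901, 6519870)
(x_4, y_4) = (197·30580901 + 22·42·6519870, 197·6519870 + 42·30580901) = (12048797377, 2568812232)
(x_5, y_5) = (197·12048797377 + 22·42·2568812232, 197·2568812232 + 42·12048797377) = (4747195585637, 1012105499538)

197 42
77617 16548
30580901 6519870
12048797377 2568812232
4747195585637 1012105499538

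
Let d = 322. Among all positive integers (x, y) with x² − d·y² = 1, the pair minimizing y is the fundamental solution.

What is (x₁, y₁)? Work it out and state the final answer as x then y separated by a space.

323 18

√322 = [17; 1,16,1,34, …], period ℓ=4 (even) → k=3
step 0: (17, 1)  from 17·(1,0) + (0,1)
…
step 2: (305, 17)  from 16·(18,1) + (17,1)
step 3: (323, 18)  from 1·(305,17) + (18,1)
fundamental: x₁=323, y₁=18  (since 104329 − 322·324 = 1)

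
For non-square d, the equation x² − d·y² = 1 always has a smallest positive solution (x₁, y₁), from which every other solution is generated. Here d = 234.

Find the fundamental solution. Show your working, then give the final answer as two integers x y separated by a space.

[15; 3,2,1,2,1,2,3,30] for √234; ℓ=8 ⇒ convergent index 7
k=0  a_k=15  p_k/q_k = 15/1
k=1  a_k=3  p_k/q_k = 46/3
k=2  a_k=2  p_k/q_k = 107/7
k=3  a_k=1  p_k/q_k = 153/10
k=4  a_k=2  p_k/q_k = 413/27
…
k=6  a_k=2  p_k/q_k = 1545/101
k=7  a_k=3  p_k/q_k = 5201/340
fundamental: x₁=5201, y₁=340  (since 27050401 − 234·115600 = 1)

5201 340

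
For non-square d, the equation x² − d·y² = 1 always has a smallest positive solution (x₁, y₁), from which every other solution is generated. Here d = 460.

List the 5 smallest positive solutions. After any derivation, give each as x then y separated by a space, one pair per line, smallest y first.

2535751 118230
12860066268001 599603681460
65219851798297071751 3040891269731634690
330762608834754335913072001 15421886156225925189922920
1677463232230609064240018182143751 78212126485069051161274736991150

d=460: √d = [21; 2,4,3,1,2,10,2,1,3,4,2,42] (ℓ=12, even), read p_11/q_11
step 0: (21, 1)  from 21·(1,0) + (0,1)
…
step 3: (622, 29)  from 3·(193,9) + (43,2)
step 4: (815, 38)  from 1·(622,29) + (193,9)
step 5: (2252, 105)  from 2·(815,38) + (622,29)
step 6: (23335, 1088)  from 10·(2252,105) + (815,38)
step 7: (48922, 2281)  from 2·(23335,1088) + (2252,105)
…
step 9: (265693, 12388)  from 3·(72257,3369) + (48922,2281)
step 10: (1135029, 52921)  from 4·(265693,12388) + (72257,3369)
step 11: (2535751, 118230)  from 2·(1135029,52921) + (265693,12388)
→ (2535751, 118230).  Check: 2535751²=6430033134001, 460·118230²=6430033134000, difference 1.
k=2:  x_2 = 2535751·2535751+460·118230·118230 = 12860066268001,  y_2 = 2535751·118230+118230·2535751 = 599603681460
k=3:  x_3 = 2535751·12860066268001+460·118230·599603681460 = 65219851798297071751,  y_3 = 2535751·599603681460+118230·12860066268001 = 3040891269731634690
k=4:  x_4 = 2535751·65219851798297071751+460·118230·3040891269731634690 = 330762608834754335913072001,  y_4 = 2535751·3040891269731634690+118230·65219851798297071751 = 15421886156225925189922920
k=5:  x_5 = 2535751·330762608834754335913072001+460·118230·15421886156225925189922920 = 1677463232230609064240018182143751,  y_5 = 2535751·15421886156225925189922920+118230·330762608834754335913072001 = 78212126485069051161274736991150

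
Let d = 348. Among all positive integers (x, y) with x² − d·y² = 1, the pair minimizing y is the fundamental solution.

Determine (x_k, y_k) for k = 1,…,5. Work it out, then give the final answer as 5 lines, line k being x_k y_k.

√348 = [18; 1,1,1,8,1,1,1,36, …], period ℓ=8 (even) → k=7
i=0: a=18 ⇒ p=18, q=1
i=1: a=1 ⇒ p=19, q=1
i=2: a=1 ⇒ p=37, q=2
…
i=5: a=1 ⇒ p=541, q=29
i=6: a=1 ⇒ p=1026, q=55
i=7: a=1 ⇒ p=1567, q=84
(x₁, y₁) = (1567, 84);  1567² − 348·84² = 1 ✓
k=2:  x_2 = 1567·1567+348·84·84 = 4910977,  y_2 = 1567·84+84·1567 = 263256
k=3:  x_3 = 1567·4910977+348·84·263256 = 15391000351,  y_3 = 1567·263256+84·4910977 = 825044220
k=4:  x_4 = 1567·15391000351+348·84·825044220 = 48235390189057,  y_4 = 1567·825044220+84·15391000351 = 2585688322224
k=5:  x_5 = 1567·48235390189057+348·84·2585688322224 = 151169697461504287,  y_5 = 1567·2585688322224+84·48235390189057 = 8103546376805796

1567 84
4910977 263256
15391000351 825044220
48235390189057 2585688322224
151169697461504287 8103546376805796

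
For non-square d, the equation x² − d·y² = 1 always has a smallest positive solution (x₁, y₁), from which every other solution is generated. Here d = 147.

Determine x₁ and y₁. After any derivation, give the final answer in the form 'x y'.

√147 → a₀=12, period (8,24); ℓ=2 even so k=1
k=0  a_k=12  p_k/q_k = 12/1
k=1  a_k=8  p_k/q_k = 97/8
(x₁, y₁) = (97, 8);  97² − 147·8² = 1 ✓

97 8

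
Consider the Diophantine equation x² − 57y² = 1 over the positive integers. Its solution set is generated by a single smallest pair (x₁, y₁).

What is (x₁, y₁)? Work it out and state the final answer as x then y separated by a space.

d=57: √d = [7; 1,1,4,1,1,14] (ℓ=6, even), read p_5/q_5
k=0  a_k=7  p_k/q_k = 7/1
…
k=2  a_k=1  p_k/q_k = 15/2
…
k=4  a_k=1  p_k/q_k = 83/11
k=5  a_k=1  p_k/q_k = 151/20
→ (151, 20).  Check: 151²=22801, 57·20²=22800, difference 1.

151 20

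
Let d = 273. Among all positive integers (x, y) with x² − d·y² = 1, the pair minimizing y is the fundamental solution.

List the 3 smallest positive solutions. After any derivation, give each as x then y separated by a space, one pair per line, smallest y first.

727 44
1057057 63976
1536960151 93021060

√273 = [16; 1,1,10,1,1,32, …], period ℓ=6 (even) → k=5
k=0  a_k=16  p_k/q_k = 16/1
…
k=3  a_k=10  p_k/q_k = 347/21
k=4  a_k=1  p_k/q_k = 380/23
k=5  a_k=1  p_k/q_k = 727/44
fundamental: x₁=727, y₁=44  (since 528529 − 273·1936 = 1)
(727+44√273)^2 = 1057057 + 63976√273
(727+44√273)^3 = 1536960151 + 93021060√273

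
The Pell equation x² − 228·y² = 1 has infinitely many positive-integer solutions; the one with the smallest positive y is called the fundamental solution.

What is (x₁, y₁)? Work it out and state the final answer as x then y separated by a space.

151 10

[15; 10,30] for √228; ℓ=2 ⇒ convergent index 1
k=0  a_k=15  p_k/q_k = 15/1
k=1  a_k=10  p_k/q_k = 151/10
(x₁, y₁) = (151, 10);  151² − 228·10² = 1 ✓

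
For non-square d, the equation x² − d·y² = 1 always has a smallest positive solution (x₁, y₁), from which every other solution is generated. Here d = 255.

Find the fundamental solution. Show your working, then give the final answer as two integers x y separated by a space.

d=255: √d = [15; 1,30] (ℓ=2, even), read p_1/q_1
a_0=15:  p_0=15·1+0=15,  q_0=15·0+1=1
a_1=1:  p_1=1·15+1=16,  q_1=1·1+0=1
(x₁, y₁) = (16, 1);  16² − 255·1² = 1 ✓

16 1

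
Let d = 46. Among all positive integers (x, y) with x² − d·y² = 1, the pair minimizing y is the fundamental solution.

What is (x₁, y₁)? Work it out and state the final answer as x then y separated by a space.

24335 3588

d=46: √d = [6; 1,3,1,1,2,6,2,1,1,3,1,12] (ℓ=12, even), read p_11/q_11
step 0: (6, 1)  from 6·(1,0) + (0,1)
…
step 2: (27, 4)  from 3·(7,1) + (6,1)
step 3: (34, 5)  from 1·(27,4) + (7,1)
…
step 6: (997, 147)  from 6·(156,23) + (61,9)
step 7: (2150, 317)  from 2·(997,147) + (156,23)
step 8: (3147, 464)  from 1·(2150,317) + (997,147)
step 9: (5297, 781)  from 1·(3147,464) + (2150,317)
step 10: (19038, 2807)  from 3·(5297,781) + (3147,464)
step 11: (24335, 3588)  from 1·(19038,2807) + (5297,781)
→ (24335, 3588).  Check: 24335²=592192225, 46·3588²=592192224, difference 1.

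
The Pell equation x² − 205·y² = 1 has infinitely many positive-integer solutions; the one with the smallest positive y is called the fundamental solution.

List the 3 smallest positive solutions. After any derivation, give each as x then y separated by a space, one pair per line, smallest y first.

√205 = [14; 3,6,1,4,1,6,3,28, …], period ℓ=8 (even) → k=7
k=0  a_k=14  p_k/q_k = 14/1
k=1  a_k=3  p_k/q_k = 43/3
k=2  a_k=6  p_k/q_k = 272/19
k=3  a_k=1  p_k/q_k = 315/22
k=4  a_k=4  p_k/q_k = 1532/107
…
k=6  a_k=6  p_k/q_k = 12614/881
k=7  a_k=3  p_k/q_k = 39689/2772
→ (39689, 2772).  Check: 39689²=1575216721, 205·2772²=1575216720, difference 1.
(x_2, y_2) = (39689·39689 + 205·2772·2772, 39689·2772 + 2772·39689) = (3150433441, 220035816)
(x_3, y_3) = (39689·3150433441 + 205·2772·220035816, 39689·220035816 + 2772·3150433441) = (250075105640009, 17466002999676)

39689 2772
3150433441 220035816
250075105640009 17466002999676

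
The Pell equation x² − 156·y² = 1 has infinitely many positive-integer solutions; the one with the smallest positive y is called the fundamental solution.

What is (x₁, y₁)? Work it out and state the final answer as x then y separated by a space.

√156 → a₀=12, period (2,24); ℓ=2 even so k=1
step 0: (12, 1)  from 12·(1,0) + (0,1)
step 1: (25, 2)  from 2·(12,1) + (1,0)
→ (25, 2).  Check: 25²=625, 156·2²=624, difference 1.

25 2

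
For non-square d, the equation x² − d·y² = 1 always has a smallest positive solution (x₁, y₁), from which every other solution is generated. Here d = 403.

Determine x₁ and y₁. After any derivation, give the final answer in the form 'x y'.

669878 33369

[20; 13,2,1,3,1,3,1,2,13,40] for √403; ℓ=10 ⇒ convergent index 9
a_0=20:  p_0=20·1+0=20,  q_0=20·0+1=1
…
a_4=3:  p_4=3·803+542=2951,  q_4=3·40+27=147
…
a_6=3:  p_6=3·3754+2951=14213,  q_6=3·187+147=708
a_7=1:  p_7=1·14213+3754=17967,  q_7=1·708+187=895
a_8=2:  p_8=2·17967+14213=50147,  q_8=2·895+708=2498
a_9=13:  p_9=13·50147+17967=669878,  q_9=13·2498+895=33369
(x₁, y₁) = (669878, 33369);  669878² − 403·33369² = 1 ✓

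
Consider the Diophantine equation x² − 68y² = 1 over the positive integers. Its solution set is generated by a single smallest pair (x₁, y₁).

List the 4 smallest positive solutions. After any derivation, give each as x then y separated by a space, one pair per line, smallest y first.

√68 = [8; 4,16, …], period ℓ=2 (even) → k=1
step 0: (8, 1)  from 8·(1,0) + (0,1)
step 1: (33, 4)  from 4·(8,1) + (1,0)
→ (33, 4).  Check: 33²=1089, 68·4²=1088, difference 1.
n=2: (33,4)∘(33,4) = (33·33+68·4·4, 33·4+4·33) = (2177,264)
n=3: (2177,264)∘(33,4) = (33·2177+68·4·264, 33·264+4·2177) = (143649,17420)
n=4: (143649,17420)∘(33,4) = (33·143649+68·4·17420, 33·17420+4·143649) = (9478657,1149456)

33 4
2177 264
143649 17420
9478657 1149456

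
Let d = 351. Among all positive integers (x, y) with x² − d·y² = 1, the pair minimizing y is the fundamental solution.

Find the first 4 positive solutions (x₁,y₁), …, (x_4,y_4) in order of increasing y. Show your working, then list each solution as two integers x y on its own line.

√351 = [18; 1,2,1,3,2,2,2,3,1,2,1,36, …], period ℓ=12 (even) → k=11
step 0: (18, 1)  from 18·(1,0) + (0,1)
step 1: (19, 1)  from 1·(18,1) + (1,0)
…
step 3: (75, 4)  from 1·(56,3) + (19,1)
step 4: (281, 15)  from 3·(75,4) + (56,3)
…
step 6: (1555, 83)  from 2·(637,34) + (281,15)
…
step 10: (45882, 2449)  from 2·(16543,883) + (12796,683)
step 11: (62425, 3332)  from 1·(45882,2449) + (16543,883)
→ (62425, 3332).  Check: 62425²=3896880625, 351·3332²=3896880624, difference 1.
k=2:  x_2 = 62425·62425+351·3332·3332 = 7793761249,  y_2 = 62425·3332+3332·62425 = 416000200
k=3:  x_3 = 62425·7793761249+351·3332·416000200 = 973051091875225,  y_3 = 62425·416000200+3332·7793761249 = 51937624966668
k=4:  x_4 = 62425·973051091875225+351·3332·51937624966668 = 121485428812828080001,  y_4 = 62425·51937624966668+3332·973051091875225 = 6484412476672499600

62425 3332
7793761249 416000200
973051091875225 51937624966668
121485428812828080001 6484412476672499600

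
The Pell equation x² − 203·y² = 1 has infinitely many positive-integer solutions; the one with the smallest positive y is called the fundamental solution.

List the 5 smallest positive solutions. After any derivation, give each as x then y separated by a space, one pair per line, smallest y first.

√203 = [14; 4,28, …], period ℓ=2 (even) → k=1
step 0: (14, 1)  from 14·(1,0) + (0,1)
step 1: (57, 4)  from 4·(14,1) + (1,0)
→ (57, 4).  Check: 57²=3249, 203·4²=3248, difference 1.
n=2: (57,4)∘(57,4) = (57·57+203·4·4, 57·4+4·57) = (6497,456)
n=3: (6497,456)∘(57,4) = (57·6497+203·4·456, 57·456+4·6497) = (740601,51980)
n=4: (740601,51980)∘(57,4) = (57·740601+203·4·51980, 57·51980+4·740601) = (84422017,5925264)
n=5: (84422017,5925264)∘(57,4) = (57·84422017+203·4·5925264, 57·5925264+4·84422017) = (9623369337,675428116)

57 4
6497 456
740601 51980
84422017 5925264
9623369337 675428116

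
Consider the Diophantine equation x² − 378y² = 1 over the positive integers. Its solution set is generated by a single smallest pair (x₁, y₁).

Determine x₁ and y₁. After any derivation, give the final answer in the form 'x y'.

8749 450

√378 → a₀=19, period (2,3,1,4,1,3,2,38); ℓ=8 even so k=7
i=0: a=19 ⇒ p=19, q=1
i=1: a=2 ⇒ p=39, q=2
…
i=4: a=4 ⇒ p=836, q=43
…
i=6: a=3 ⇒ p=3869, q=199
i=7: a=2 ⇒ p=8749, q=450
→ (8749, 450).  Check: 8749²=76545001, 378·450²=76545000, difference 1.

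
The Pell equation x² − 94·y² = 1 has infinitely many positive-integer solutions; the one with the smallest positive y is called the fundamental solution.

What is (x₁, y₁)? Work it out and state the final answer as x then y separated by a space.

2143295 221064

√94 = [9; 1,2,3,1,1,…,2,1,18, …], period ℓ=16 (even) → k=15
step 0: (9, 1)  from 9·(1,0) + (0,1)
…
step 3: (97, 10)  from 3·(29,3) + (10,1)
step 4: (126, 13)  from 1·(97,10) + (29,3)
step 5: (223, 23)  from 1·(126,13) + (97,10)
step 6: (1241, 128)  from 5·(223,23) + (126,13)
…
step 9: (14417, 1487)  from 1·(12953,1336) + (1464,151)
…
step 13: (652934, 67345)  from 3·(184493,19029) + (99455,10258)
step 14: (1490361, 153719)  from 2·(652934,67345) + (184493,19029)
step 15: (2143295, 221064)  from 1·(1490361,153719) + (652934,67345)
(x₁, y₁) = (2143295, 221064);  2143295² − 94·221064² = 1 ✓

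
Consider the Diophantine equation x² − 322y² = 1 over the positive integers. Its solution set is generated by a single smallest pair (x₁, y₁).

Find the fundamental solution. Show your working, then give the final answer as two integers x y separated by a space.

323 18

d=322: √d = [17; 1,16,1,34] (ℓ=4, even), read p_3/q_3
i=0: a=17 ⇒ p=17, q=1
…
i=2: a=16 ⇒ p=305, q=17
i=3: a=1 ⇒ p=323, q=18
fundamental: x₁=323, y₁=18  (since 104329 − 322·324 = 1)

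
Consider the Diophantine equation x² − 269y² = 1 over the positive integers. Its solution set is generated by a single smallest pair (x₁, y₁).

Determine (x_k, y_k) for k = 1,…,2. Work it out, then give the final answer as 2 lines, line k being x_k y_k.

13449 820
361751201 22056360

[16; 2,2,32] for √269; ℓ=3 ⇒ convergent index 5
k=0  a_k=16  p_k/q_k = 16/1
…
k=3  a_k=32  p_k/q_k = 2657/162
k=4  a_k=2  p_k/q_k = 5396/329
k=5  a_k=2  p_k/q_k = 13449/820
fundamental: x₁=13449, y₁=820  (since 180875601 − 269·672400 = 1)
n=2: (13449,820)∘(13449,820) = (13449·13449+269·820·820, 13449·820+820·13449) = (361751201,22056360)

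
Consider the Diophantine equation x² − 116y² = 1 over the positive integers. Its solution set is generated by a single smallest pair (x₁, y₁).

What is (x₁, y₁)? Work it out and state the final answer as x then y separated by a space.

9801 910

√116 → a₀=10, period (1,3,2,1,4,1,2,3,1,20); ℓ=10 even so k=9
i=0: a=10 ⇒ p=10, q=1
i=1: a=1 ⇒ p=11, q=1
…
i=5: a=4 ⇒ p=657, q=61
i=6: a=1 ⇒ p=797, q=74
i=7: a=2 ⇒ p=2251, q=209
i=8: a=3 ⇒ p=7550, q=701
i=9: a=1 ⇒ p=9801, q=910
(x₁, y₁) = (9801, 910);  9801² − 116·910² = 1 ✓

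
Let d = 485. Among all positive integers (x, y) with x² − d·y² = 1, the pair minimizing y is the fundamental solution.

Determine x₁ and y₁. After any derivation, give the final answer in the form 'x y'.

[22; 44] for √485; ℓ=1 ⇒ convergent index 1
i=0: a=22 ⇒ p=22, q=1
i=1: a=44 ⇒ p=969, q=44
(x₁, y₁) = (969, 44);  969² − 485·44² = 1 ✓

969 44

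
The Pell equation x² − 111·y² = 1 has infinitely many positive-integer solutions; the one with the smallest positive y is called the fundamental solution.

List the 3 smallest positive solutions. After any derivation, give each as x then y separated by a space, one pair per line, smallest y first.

295 28
174049 16520
102688615 9746772

√111 = [10; 1,1,6,1,1,20, …], period ℓ=6 (even) → k=5
i=0: a=10 ⇒ p=10, q=1
…
i=4: a=1 ⇒ p=158, q=15
i=5: a=1 ⇒ p=295, q=28
fundamental: x₁=295, y₁=28  (since 87025 − 111·784 = 1)
(295+28√111)^2 = 174049 + 16520√111
(295+28√111)^3 = 102688615 + 9746772√111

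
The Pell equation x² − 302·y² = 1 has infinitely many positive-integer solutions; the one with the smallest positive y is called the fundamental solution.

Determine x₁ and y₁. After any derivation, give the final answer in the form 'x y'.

√302 = [17; 2,1,1,1,4,…,1,2,34, …], period ℓ=16 (even) → k=15
k=0  a_k=17  p_k/q_k = 17/1
…
k=2  a_k=1  p_k/q_k = 52/3
k=3  a_k=1  p_k/q_k = 87/5
k=4  a_k=1  p_k/q_k = 139/8
k=5  a_k=4  p_k/q_k = 643/37
k=6  a_k=2  p_k/q_k = 1425/82
k=7  a_k=1  p_k/q_k = 2068/119
k=8  a_k=16  p_k/q_k = 34513/1986
…
k=14  a_k=1  p_k/q_k = 1617193/93059
k=15  a_k=2  p_k/q_k = 4276623/246092
(x₁, y₁) = (4276623, 246092);  4276623² − 302·246092² = 1 ✓

4276623 246092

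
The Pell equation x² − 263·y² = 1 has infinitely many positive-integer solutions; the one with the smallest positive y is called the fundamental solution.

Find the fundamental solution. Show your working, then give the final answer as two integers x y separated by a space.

√263 → a₀=16, period (4,1,1,1,1,15,1,1,1,1,4,32); ℓ=12 even so k=11
k=0  a_k=16  p_k/q_k = 16/1
k=1  a_k=4  p_k/q_k = 65/4
k=2  a_k=1  p_k/q_k = 81/5
…
k=6  a_k=15  p_k/q_k = 5822/359
k=7  a_k=1  p_k/q_k = 6195/382
…
k=9  a_k=1  p_k/q_k = 18212/1123
k=10  a_k=1  p_k/q_k = 30229/1864
k=11  a_k=4  p_k/q_k = 139128/8579
(x₁, y₁) = (139128, 8579);  139128² − 263·8579² = 1 ✓

139128 8579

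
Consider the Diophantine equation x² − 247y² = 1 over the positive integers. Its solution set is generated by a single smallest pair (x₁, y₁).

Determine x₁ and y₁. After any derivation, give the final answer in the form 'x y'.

√247 → a₀=15, period (1,2,1,1,9,1,9,1,1,2,1,30); ℓ=12 even so k=11
a_0=15:  p_0=15·1+0=15,  q_0=15·0+1=1
a_1=1:  p_1=1·15+1=16,  q_1=1·1+0=1
…
a_3=1:  p_3=1·47+16=63,  q_3=1·3+1=4
…
a_5=9:  p_5=9·110+63=1053,  q_5=9·7+4=67
…
a_7=9:  p_7=9·1163+1053=11520,  q_7=9·74+67=733
…
a_9=1:  p_9=1·12683+11520=24203,  q_9=1·807+733=1540
a_10=2:  p_10=2·24203+12683=61089,  q_10=2·1540+807=3887
a_11=1:  p_11=1·61089+24203=85292,  q_11=1·3887+1540=5427
→ (85292, 5427).  Check: 85292²=7274725264, 247·5427²=7274725263, difference 1.

85292 5427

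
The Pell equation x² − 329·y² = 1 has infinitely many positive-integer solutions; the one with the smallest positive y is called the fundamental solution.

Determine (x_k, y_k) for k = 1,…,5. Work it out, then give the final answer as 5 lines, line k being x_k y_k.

2376415 131016
11294696504449 622696775280
53681772387237964255 2959571914453911384
255140338255224918953587201 14066342182173360946441440
1212638653869526969777790618564575 66854933113696055535160815363816

√329 → a₀=18, period (7,4,2,1,1,4,1,1,2,4,7,36); ℓ=12 even so k=11
a_0=18:  p_0=18·1+0=18,  q_0=18·0+1=1
a_1=7:  p_1=7·18+1=127,  q_1=7·1+0=7
a_2=4:  p_2=4·127+18=526,  q_2=4·7+1=29
a_3=2:  p_3=2·526+127=1179,  q_3=2·29+7=65
a_4=1:  p_4=1·1179+526=1705,  q_4=1·65+29=94
a_5=1:  p_5=1·1705+1179=2884,  q_5=1·94+65=159
a_6=4:  p_6=4·2884+1705=13241,  q_6=4·159+94=730
a_7=1:  p_7=1·13241+2884=16125,  q_7=1·730+159=889
a_8=1:  p_8=1·16125+13241=29366,  q_8=1·889+730=1619
a_9=2:  p_9=2·29366+16125=74857,  q_9=2·1619+889=4127
a_10=4:  p_10=4·74857+29366=328794,  q_10=4·4127+1619=18127
a_11=7:  p_11=7·328794+74857=2376415,  q_11=7·18127+4127=131016
fundamental: x₁=2376415, y₁=131016  (since 5647348252225 − 329·17165192256 = 1)
n=2: (2376415,131016)∘(2376415,131016) = (2376415·2376415+329·131016·131016, 2376415·131016+131016·2376415) = (11294696504449,622696775280)
n=3: (11294696504449,622696775280)∘(2376415,131016) = (2376415·11294696504449+329·131016·622696775280, 2376415·622696775280+131016·11294696504449) = (53681772387237964255,2959571914453911384)
n=4: (53681772387237964255,2959571914453911384)∘(2376415,131016) = (2376415·53681772387237964255+329·131016·2959571914453911384, 2376415·2959571914453911384+131016·53681772387237964255) = (255140338255224918953587201,14066342182173360946441440)
n=5: (255140338255224918953587201,14066342182173360946441440)∘(2376415,131016) = (2376415·255140338255224918953587201+329·131016·14066342182173360946441440, 2376415·14066342182173360946441440+131016·255140338255224918953587201) = (1212638653869526969777790618564575,66854933113696055535160815363816)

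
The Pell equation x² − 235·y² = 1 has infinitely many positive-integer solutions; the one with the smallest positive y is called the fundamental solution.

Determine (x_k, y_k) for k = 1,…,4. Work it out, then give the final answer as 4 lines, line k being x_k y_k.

46 3
4231 276
389206 25389
35802721 2335512

[15; 3,30] for √235; ℓ=2 ⇒ convergent index 1
step 0: (15, 1)  from 15·(1,0) + (0,1)
step 1: (46, 3)  from 3·(15,1) + (1,0)
→ (46, 3).  Check: 46²=2116, 235·3²=2115, difference 1.
n=2: (46,3)∘(46,3) = (46·46+235·3·3, 46·3+3·46) = (4231,276)
n=3: (4231,276)∘(46,3) = (46·4231+235·3·276, 46·276+3·4231) = (389206,25389)
n=4: (389206,25389)∘(46,3) = (46·389206+235·3·25389, 46·25389+3·389206) = (35802721,2335512)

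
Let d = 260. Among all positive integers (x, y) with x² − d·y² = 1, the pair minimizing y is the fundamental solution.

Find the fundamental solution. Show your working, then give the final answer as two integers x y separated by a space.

129 8

d=260: √d = [16; 8,32] (ℓ=2, even), read p_1/q_1
i=0: a=16 ⇒ p=16, q=1
i=1: a=8 ⇒ p=129, q=8
(x₁, y₁) = (129, 8);  129² − 260·8² = 1 ✓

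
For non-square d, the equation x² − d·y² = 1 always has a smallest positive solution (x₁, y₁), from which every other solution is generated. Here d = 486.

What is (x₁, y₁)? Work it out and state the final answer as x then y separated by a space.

485 22

√486 → a₀=22, period (22,44); ℓ=2 even so k=1
step 0: (22, 1)  from 22·(1,0) + (0,1)
step 1: (485, 22)  from 22·(22,1) + (1,0)
(x₁, y₁) = (485, 22);  485² − 486·22² = 1 ✓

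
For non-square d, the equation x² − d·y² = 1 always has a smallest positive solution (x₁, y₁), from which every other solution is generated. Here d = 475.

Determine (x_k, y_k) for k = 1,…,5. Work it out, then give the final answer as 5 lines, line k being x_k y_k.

d=475: √d = [21; 1,3,1,6,2,6,1,3,1,42] (ℓ=10, even), read p_9/q_9
i=0: a=21 ⇒ p=21, q=1
…
i=2: a=3 ⇒ p=87, q=4
…
i=8: a=3 ⇒ p=45921, q=2107
i=9: a=1 ⇒ p=57799, q=2652
→ (57799, 2652).  Check: 57799²=3340724401, 475·2652²=3340724400, difference 1.
n=2: (57799,2652)∘(57799,2652) = (57799·57799+475·2652·2652, 57799·2652+2652·57799) = (6681448801,306565896)
n=3: (6681448801,306565896)∘(57799,2652) = (57799·6681448801+475·2652·306565896, 57799·306565896+2652·6681448801) = (772362118440199,35438404443156)
n=4: (772362118440199,35438404443156)∘(57799,2652) = (57799·772362118440199+475·2652·35438404443156, 57799·35438404443156+2652·772362118440199) = (89283516160768675201,4096608676513381392)
n=5: (89283516160768675201,4096608676513381392)∘(57799,2652) = (57799·89283516160768675201+475·2652·4096608676513381392, 57799·4096608676513381392+2652·89283516160768675201) = (10320995900380175197444999,473559769752155457709260)

57799 2652
6681448801 306565896
772362118440199 35438404443156
89283516160768675201 4096608676513381392
10320995900380175197444999 473559769752155457709260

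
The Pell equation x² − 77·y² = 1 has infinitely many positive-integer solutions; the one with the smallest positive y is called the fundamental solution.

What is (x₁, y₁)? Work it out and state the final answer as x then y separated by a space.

351 40

√77 → a₀=8, period (1,3,2,3,1,16); ℓ=6 even so k=5
i=0: a=8 ⇒ p=8, q=1
…
i=2: a=3 ⇒ p=35, q=4
i=3: a=2 ⇒ p=79, q=9
i=4: a=3 ⇒ p=272, q=31
i=5: a=1 ⇒ p=351, q=40
→ (351, 40).  Check: 351²=123201, 77·40²=123200, difference 1.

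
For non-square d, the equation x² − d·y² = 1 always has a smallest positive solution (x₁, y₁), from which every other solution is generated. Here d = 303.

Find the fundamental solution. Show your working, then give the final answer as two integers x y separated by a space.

[17; 2,2,5,2,2,34] for √303; ℓ=6 ⇒ convergent index 5
i=0: a=17 ⇒ p=17, q=1
…
i=4: a=2 ⇒ p=1027, q=59
i=5: a=2 ⇒ p=2524, q=145
→ (2524, 145).  Check: 2524²=6370576, 303·145²=6370575, difference 1.

2524 145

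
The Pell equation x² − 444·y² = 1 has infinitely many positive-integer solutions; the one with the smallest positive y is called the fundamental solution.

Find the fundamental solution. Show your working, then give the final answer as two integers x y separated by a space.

295 14

√444 → a₀=21, period (14,42); ℓ=2 even so k=1
k=0  a_k=21  p_k/q_k = 21/1
k=1  a_k=14  p_k/q_k = 295/14
fundamental: x₁=295, y₁=14  (since 87025 − 444·196 = 1)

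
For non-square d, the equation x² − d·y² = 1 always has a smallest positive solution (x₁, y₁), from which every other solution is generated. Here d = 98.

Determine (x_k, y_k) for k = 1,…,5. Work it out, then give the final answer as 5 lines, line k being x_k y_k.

99 10
19601 1980
3880899 392030
768398401 77619960
152139002499 15368360050

√98 = [9; 1,8,1,18, …], period ℓ=4 (even) → k=3
k=0  a_k=9  p_k/q_k = 9/1
…
k=2  a_k=8  p_k/q_k = 89/9
k=3  a_k=1  p_k/q_k = 99/10
→ (99, 10).  Check: 99²=9801, 98·10²=9800, difference 1.
(x_2, y_2) = (99·99 + 98·10·10, 99·10 + 10·99) = (19601, 1980)
(x_3, y_3) = (99·19601 + 98·10·1980, 99·1980 + 10·19601) = (3880899, 392030)
(x_4, y_4) = (99·3880899 + 98·10·392030, 99·392030 + 10·3880899) = (768398401, 77619960)
(x_5, y_5) = (99·768398401 + 98·10·77619960, 99·77619960 + 10·768398401) = (152139002499, 15368360050)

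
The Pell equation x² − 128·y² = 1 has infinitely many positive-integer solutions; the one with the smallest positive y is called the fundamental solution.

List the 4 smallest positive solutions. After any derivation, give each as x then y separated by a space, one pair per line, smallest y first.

d=128: √d = [11; 3,5,3,22] (ℓ=4, even), read p_3/q_3
i=0: a=11 ⇒ p=11, q=1
i=1: a=3 ⇒ p=34, q=3
i=2: a=5 ⇒ p=181, q=16
i=3: a=3 ⇒ p=577, q=51
fundamental: x₁=577, y₁=51  (since 332929 − 128·2601 = 1)
(577+51√128)^2 = 665857 + 58854√128
(577+51√128)^3 = 768398401 + 67917465√128
(577+51√128)^4 = 886731088897 + 78376695756√128

577 51
665857 58854
768398401 67917465
886731088897 78376695756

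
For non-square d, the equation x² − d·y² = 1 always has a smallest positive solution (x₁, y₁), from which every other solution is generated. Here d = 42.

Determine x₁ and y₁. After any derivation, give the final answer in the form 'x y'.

[6; 2,12] for √42; ℓ=2 ⇒ convergent index 1
step 0: (6, 1)  from 6·(1,0) + (0,1)
step 1: (13, 2)  from 2·(6,1) + (1,0)
fundamental: x₁=13, y₁=2  (since 169 − 42·4 = 1)

13 2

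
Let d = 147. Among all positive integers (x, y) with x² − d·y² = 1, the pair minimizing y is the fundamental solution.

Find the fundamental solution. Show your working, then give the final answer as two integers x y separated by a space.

√147 = [12; 8,24, …], period ℓ=2 (even) → k=1
step 0: (12, 1)  from 12·(1,0) + (0,1)
step 1: (97, 8)  from 8·(12,1) + (1,0)
fundamental: x₁=97, y₁=8  (since 9409 − 147·64 = 1)

97 8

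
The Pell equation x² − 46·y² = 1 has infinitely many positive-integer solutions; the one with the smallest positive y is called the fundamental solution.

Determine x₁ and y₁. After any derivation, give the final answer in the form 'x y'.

24335 3588

√46 → a₀=6, period (1,3,1,1,2,6,2,1,1,3,1,12); ℓ=12 even so k=11
i=0: a=6 ⇒ p=6, q=1
…
i=2: a=3 ⇒ p=27, q=4
…
i=4: a=1 ⇒ p=61, q=9
i=5: a=2 ⇒ p=156, q=23
i=6: a=6 ⇒ p=997, q=147
i=7: a=2 ⇒ p=2150, q=317
i=8: a=1 ⇒ p=3147, q=464
i=9: a=1 ⇒ p=5297, q=781
i=10: a=3 ⇒ p=19038, q=2807
i=11: a=1 ⇒ p=24335, q=3588
→ (24335, 3588).  Check: 24335²=592192225, 46·3588²=592192224, difference 1.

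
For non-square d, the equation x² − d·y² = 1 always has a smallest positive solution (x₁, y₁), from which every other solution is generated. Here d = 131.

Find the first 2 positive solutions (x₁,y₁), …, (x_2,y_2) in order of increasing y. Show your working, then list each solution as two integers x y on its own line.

10610 927
225144199 19670940

√131 → a₀=11, period (2,4,11,4,2,22); ℓ=6 even so k=5
a_0=11:  p_0=11·1+0=11,  q_0=11·0+1=1
…
a_4=4:  p_4=4·1156+103=4727,  q_4=4·101+9=413
a_5=2:  p_5=2·4727+1156=10610,  q_5=2·413+101=927
(x₁, y₁) = (10610, 927);  10610² − 131·927² = 1 ✓
(x_2, y_2) = (10610·10610 + 131·927·927, 10610·927 + 927·10610) = (225144199, 19670940)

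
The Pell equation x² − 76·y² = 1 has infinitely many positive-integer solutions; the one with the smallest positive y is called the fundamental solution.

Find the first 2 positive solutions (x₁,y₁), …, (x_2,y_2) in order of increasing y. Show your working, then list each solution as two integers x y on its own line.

[8; 1,2,1,1,5,4,5,1,1,2,1,16] for √76; ℓ=12 ⇒ convergent index 11
k=0  a_k=8  p_k/q_k = 8/1
k=1  a_k=1  p_k/q_k = 9/1
k=2  a_k=2  p_k/q_k = 26/3
…
k=4  a_k=1  p_k/q_k = 61/7
…
k=6  a_k=4  p_k/q_k = 1421/163
k=7  a_k=5  p_k/q_k = 7445/854
k=8  a_k=1  p_k/q_k = 8866/1017
k=9  a_k=1  p_k/q_k = 16311/1871
k=10  a_k=2  p_k/q_k = 41488/4759
k=11  a_k=1  p_k/q_k = 57799/6630
→ (57799, 6630).  Check: 57799²=3340724401, 76·6630²=3340724400, difference 1.
k=2:  x_2 = 57799·57799+76·6630·6630 = 6681448801,  y_2 = 57799·6630+6630·57799 = 766414740

57799 6630
6681448801 766414740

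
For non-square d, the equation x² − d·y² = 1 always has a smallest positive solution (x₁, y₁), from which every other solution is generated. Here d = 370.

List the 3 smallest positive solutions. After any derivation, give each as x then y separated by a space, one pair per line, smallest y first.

√370 → a₀=19, period (4,4,38); ℓ=3 odd so k=5
a_0=19:  p_0=19·1+0=19,  q_0=19·0+1=1
a_1=4:  p_1=4·19+1=77,  q_1=4·1+0=4
a_2=4:  p_2=4·77+19=327,  q_2=4·4+1=17
a_3=38:  p_3=38·327+77=12503,  q_3=38·17+4=650
a_4=4:  p_4=4·12503+327=50339,  q_4=4·650+17=2617
a_5=4:  p_5=4·50339+12503=213859,  q_5=4·2617+650=11118
→ (213859, 11118).  Check: 213859²=45735671881, 370·11118²=45735671880, difference 1.
(213859+11118√370)^2 = 91471343761 + 4755368724√370
(213859+11118√370)^3 = 39123940210553539 + 2033956799880714√370

213859 11118
91471343761 4755368724
39123940210553539 2033956799880714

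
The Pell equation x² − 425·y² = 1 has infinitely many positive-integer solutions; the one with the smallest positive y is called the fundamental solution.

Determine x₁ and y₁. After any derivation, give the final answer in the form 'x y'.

143649 6968

√425 = [20; 1,1,1,1,1,1,40, …], period ℓ=7 (odd) → k=13
a_0=20:  p_0=20·1+0=20,  q_0=20·0+1=1
…
a_2=1:  p_2=1·21+20=41,  q_2=1·1+1=2
a_3=1:  p_3=1·41+21=62,  q_3=1·2+1=3
a_4=1:  p_4=1·62+41=103,  q_4=1·3+2=5
a_5=1:  p_5=1·103+62=165,  q_5=1·5+3=8
…
a_7=40:  p_7=40·268+165=10885,  q_7=40·13+8=528
a_8=1:  p_8=1·10885+268=11153,  q_8=1·528+13=541
a_9=1:  p_9=1·11153+10885=22038,  q_9=1·541+528=1069
a_10=1:  p_10=1·22038+11153=33191,  q_10=1·1069+541=1610
a_11=1:  p_11=1·33191+22038=55229,  q_11=1·1610+1069=2679
a_12=1:  p_12=1·55229+33191=88420,  q_12=1·2679+1610=4289
a_13=1:  p_13=1·88420+55229=143649,  q_13=1·4289+2679=6968
→ (143649, 6968).  Check: 143649²=20635035201, 425·6968²=20635035200, difference 1.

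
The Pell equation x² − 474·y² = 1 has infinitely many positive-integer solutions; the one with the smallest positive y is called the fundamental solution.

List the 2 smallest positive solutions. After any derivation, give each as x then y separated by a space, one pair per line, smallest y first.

√474 = [21; 1,3,2,1,1,…,3,1,42, …], period ℓ=14 (even) → k=13
a_0=21:  p_0=21·1+0=21,  q_0=21·0+1=1
…
a_3=2:  p_3=2·87+22=196,  q_3=2·4+1=9
…
a_5=1:  p_5=1·283+196=479,  q_5=1·13+9=22
a_6=1:  p_6=1·479+283=762,  q_6=1·22+13=35
…
a_10=1:  p_10=1·10864+5813=16677,  q_10=1·499+267=766
a_11=2:  p_11=2·16677+10864=44218,  q_11=2·766+499=2031
a_12=3:  p_12=3·44218+16677=149331,  q_12=3·2031+766=6859
a_13=1:  p_13=1·149331+44218=193549,  q_13=1·6859+2031=8890
→ (193549, 8890).  Check: 193549²=37461215401, 474·8890²=37461215400, difference 1.
n=2: (193549,8890)∘(193549,8890) = (193549·193549+474·8890·8890, 193549·8890+8890·193549) = (74922430801,3441301220)

193549 8890
74922430801 3441301220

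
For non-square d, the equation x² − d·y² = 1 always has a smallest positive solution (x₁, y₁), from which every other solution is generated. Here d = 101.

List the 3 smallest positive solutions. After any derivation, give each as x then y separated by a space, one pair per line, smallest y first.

√101 → a₀=10, period (20); ℓ=1 odd so k=1
i=0: a=10 ⇒ p=10, q=1
i=1: a=20 ⇒ p=201, q=20
(x₁, y₁) = (201, 20);  201² − 101·20² = 1 ✓
n=2: (201,20)∘(201,20) = (201·201+101·20·20, 201·20+20·201) = (80801,8040)
n=3: (80801,8040)∘(201,20) = (201·80801+101·20·8040, 201·8040+20·80801) = (32481801,3232060)

201 20
80801 8040
32481801 3232060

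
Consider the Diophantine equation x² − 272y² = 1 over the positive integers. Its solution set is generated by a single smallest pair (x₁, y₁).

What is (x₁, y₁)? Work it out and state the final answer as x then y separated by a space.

d=272: √d = [16; 2,32] (ℓ=2, even), read p_1/q_1
k=0  a_k=16  p_k/q_k = 16/1
k=1  a_k=2  p_k/q_k = 33/2
→ (33, 2).  Check: 33²=1089, 272·2²=1088, difference 1.

33 2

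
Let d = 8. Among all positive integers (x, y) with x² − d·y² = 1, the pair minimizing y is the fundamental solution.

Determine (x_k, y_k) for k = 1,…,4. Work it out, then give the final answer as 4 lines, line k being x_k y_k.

3 1
17 6
99 35
577 204

d=8: √d = [2; 1,4] (ℓ=2, even), read p_1/q_1
k=0  a_k=2  p_k/q_k = 2/1
k=1  a_k=1  p_k/q_k = 3/1
fundamental: x₁=3, y₁=1  (since 9 − 8·1 = 1)
(x_2, y_2) = (3·3 + 8·1·1, 3·1 + 1·3) = (17, 6)
(x_3, y_3) = (3·17 + 8·1·6, 3·6 + 1·17) = (99, 35)
(x_4, y_4) = (3·99 + 8·1·35, 3·35 + 1·99) = (577, 204)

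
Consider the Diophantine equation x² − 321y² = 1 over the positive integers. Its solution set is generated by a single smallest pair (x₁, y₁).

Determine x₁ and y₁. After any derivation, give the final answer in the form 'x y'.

215 12

[17; 1,10,1,34] for √321; ℓ=4 ⇒ convergent index 3
i=0: a=17 ⇒ p=17, q=1
i=1: a=1 ⇒ p=18, q=1
i=2: a=10 ⇒ p=197, q=11
i=3: a=1 ⇒ p=215, q=12
(x₁, y₁) = (215, 12);  215² − 321·12² = 1 ✓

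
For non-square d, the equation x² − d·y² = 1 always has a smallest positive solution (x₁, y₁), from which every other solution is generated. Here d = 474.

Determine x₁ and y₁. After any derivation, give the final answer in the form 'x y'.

193549 8890

√474 = [21; 1,3,2,1,1,…,3,1,42, …], period ℓ=14 (even) → k=13
step 0: (21, 1)  from 21·(1,0) + (0,1)
step 1: (22, 1)  from 1·(21,1) + (1,0)
…
step 4: (283, 13)  from 1·(196,9) + (87,4)
step 5: (479, 22)  from 1·(283,13) + (196,9)
…
step 8: (5813, 267)  from 1·(5051,232) + (762,35)
…
step 10: (16677, 766)  from 1·(10864,499) + (5813,267)
step 11: (44218, 2031)  from 2·(16677,766) + (10864,499)
step 12: (149331, 6859)  from 3·(44218,2031) + (16677,766)
step 13: (193549, 8890)  from 1·(149331,6859) + (44218,2031)
(x₁, y₁) = (193549, 8890);  193549² − 474·8890² = 1 ✓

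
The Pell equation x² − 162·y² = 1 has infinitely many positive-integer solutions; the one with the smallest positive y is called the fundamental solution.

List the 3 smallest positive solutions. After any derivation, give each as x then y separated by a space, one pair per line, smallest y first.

d=162: √d = [12; 1,2,1,2,12,2,1,2,1,24] (ℓ=10, even), read p_9/q_9
step 0: (12, 1)  from 12·(1,0) + (0,1)
…
step 2: (38, 3)  from 2·(13,1) + (12,1)
step 3: (51, 4)  from 1·(38,3) + (13,1)
…
step 5: (1731, 136)  from 12·(140,11) + (51,4)
step 6: (3602, 283)  from 2·(1731,136) + (140,11)
…
step 8: (14268, 1121)  from 2·(5333,419) + (3602,283)
step 9: (19601, 1540)  from 1·(14268,1121) + (5333,419)
(x₁, y₁) = (19601, 1540);  19601² − 162·1540² = 1 ✓
(x_2, y_2) = (19601·19601 + 162·1540·1540, 19601·1540 + 1540·19601) = (768398401, 60371080)
(x_3, y_3) = (19601·768398401 + 162·1540·60371080, 19601·60371080 + 1540·768398401) = (30122754096401, 2366667076620)

19601 1540
768398401 60371080
30122754096401 2366667076620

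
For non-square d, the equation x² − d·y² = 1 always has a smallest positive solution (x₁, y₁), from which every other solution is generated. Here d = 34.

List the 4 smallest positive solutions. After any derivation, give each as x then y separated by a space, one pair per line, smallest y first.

[5; 1,4,1,10] for √34; ℓ=4 ⇒ convergent index 3
i=0: a=5 ⇒ p=5, q=1
i=1: a=1 ⇒ p=6, q=1
i=2: a=4 ⇒ p=29, q=5
i=3: a=1 ⇒ p=35, q=6
fundamental: x₁=35, y₁=6  (since 1225 − 34·36 = 1)
(x_2, y_2) = (35·35 + 34·6·6, 35·6 + 6·35) = (2449, 420)
(x_3, y_3) = (35·2449 + 34·6·420, 35·420 + 6·2449) = (171395, 29394)
(x_4, y_4) = (35·171395 + 34·6·29394, 35·29394 + 6·171395) = (11995201, 2057160)

35 6
2449 420
171395 29394
11995201 2057160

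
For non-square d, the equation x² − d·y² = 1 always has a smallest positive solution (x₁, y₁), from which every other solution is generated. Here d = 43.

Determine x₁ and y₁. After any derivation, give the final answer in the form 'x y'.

[6; 1,1,3,1,5,1,3,1,1,12] for √43; ℓ=10 ⇒ convergent index 9
a_0=6:  p_0=6·1+0=6,  q_0=6·0+1=1
a_1=1:  p_1=1·6+1=7,  q_1=1·1+0=1
a_2=1:  p_2=1·7+6=13,  q_2=1·1+1=2
a_3=3:  p_3=3·13+7=46,  q_3=3·2+1=7
a_4=1:  p_4=1·46+13=59,  q_4=1·7+2=9
a_5=5:  p_5=5·59+46=341,  q_5=5·9+7=52
a_6=1:  p_6=1·341+59=400,  q_6=1·52+9=61
a_7=3:  p_7=3·400+341=1541,  q_7=3·61+52=235
a_8=1:  p_8=1·1541+400=1941,  q_8=1·235+61=296
a_9=1:  p_9=1·1941+1541=3482,  q_9=1·296+235=531
fundamental: x₁=3482, y₁=531  (since 12124324 − 43·281961 = 1)

3482 531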